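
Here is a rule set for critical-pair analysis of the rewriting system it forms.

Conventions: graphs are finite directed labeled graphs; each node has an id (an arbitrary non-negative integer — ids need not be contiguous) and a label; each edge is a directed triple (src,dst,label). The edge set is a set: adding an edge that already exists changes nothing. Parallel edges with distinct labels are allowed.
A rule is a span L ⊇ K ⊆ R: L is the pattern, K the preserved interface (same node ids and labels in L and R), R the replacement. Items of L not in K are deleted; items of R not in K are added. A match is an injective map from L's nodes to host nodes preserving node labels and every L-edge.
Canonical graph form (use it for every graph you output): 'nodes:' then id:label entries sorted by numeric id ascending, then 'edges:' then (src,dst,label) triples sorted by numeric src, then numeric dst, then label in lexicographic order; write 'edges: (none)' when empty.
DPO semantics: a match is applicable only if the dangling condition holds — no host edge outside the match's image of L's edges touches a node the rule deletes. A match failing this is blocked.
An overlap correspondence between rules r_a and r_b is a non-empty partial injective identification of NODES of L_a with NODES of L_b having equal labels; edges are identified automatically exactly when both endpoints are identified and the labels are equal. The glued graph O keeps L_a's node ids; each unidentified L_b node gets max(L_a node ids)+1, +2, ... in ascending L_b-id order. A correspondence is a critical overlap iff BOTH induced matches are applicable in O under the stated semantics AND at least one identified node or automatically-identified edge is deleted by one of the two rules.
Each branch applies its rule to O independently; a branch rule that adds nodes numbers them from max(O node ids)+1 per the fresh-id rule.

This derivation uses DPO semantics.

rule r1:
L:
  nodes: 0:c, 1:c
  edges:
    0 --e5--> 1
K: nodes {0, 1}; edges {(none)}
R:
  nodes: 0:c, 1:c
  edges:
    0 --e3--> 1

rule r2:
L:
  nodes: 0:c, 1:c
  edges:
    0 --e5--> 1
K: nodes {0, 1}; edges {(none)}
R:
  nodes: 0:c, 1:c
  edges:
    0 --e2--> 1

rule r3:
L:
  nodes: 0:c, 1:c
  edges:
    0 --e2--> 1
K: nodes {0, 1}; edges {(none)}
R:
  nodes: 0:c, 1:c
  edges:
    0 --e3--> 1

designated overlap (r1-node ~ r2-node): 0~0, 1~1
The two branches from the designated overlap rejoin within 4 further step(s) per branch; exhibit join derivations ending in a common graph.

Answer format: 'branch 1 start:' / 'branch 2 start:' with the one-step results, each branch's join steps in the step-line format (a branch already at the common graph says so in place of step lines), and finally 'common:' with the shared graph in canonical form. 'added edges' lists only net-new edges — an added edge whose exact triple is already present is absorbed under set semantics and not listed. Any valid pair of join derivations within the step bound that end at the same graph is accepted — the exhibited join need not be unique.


branch 1 start:
nodes: 0:c, 1:c
edges: (0,1,e3)
branch 2 start:
nodes: 0:c, 1:c
edges: (0,1,e2)
branch 1: already at the common graph (0 steps)
branch 2 step 1: rule r3; match: 0->0, 1->1; deleted nodes (none); deleted edges (0,1,e2); added nodes (none); added edges (0,1,e3); result: nodes: 0:c, 1:c edges: (0,1,e3)
common:
nodes: 0:c, 1:c
edges: (0,1,e3)


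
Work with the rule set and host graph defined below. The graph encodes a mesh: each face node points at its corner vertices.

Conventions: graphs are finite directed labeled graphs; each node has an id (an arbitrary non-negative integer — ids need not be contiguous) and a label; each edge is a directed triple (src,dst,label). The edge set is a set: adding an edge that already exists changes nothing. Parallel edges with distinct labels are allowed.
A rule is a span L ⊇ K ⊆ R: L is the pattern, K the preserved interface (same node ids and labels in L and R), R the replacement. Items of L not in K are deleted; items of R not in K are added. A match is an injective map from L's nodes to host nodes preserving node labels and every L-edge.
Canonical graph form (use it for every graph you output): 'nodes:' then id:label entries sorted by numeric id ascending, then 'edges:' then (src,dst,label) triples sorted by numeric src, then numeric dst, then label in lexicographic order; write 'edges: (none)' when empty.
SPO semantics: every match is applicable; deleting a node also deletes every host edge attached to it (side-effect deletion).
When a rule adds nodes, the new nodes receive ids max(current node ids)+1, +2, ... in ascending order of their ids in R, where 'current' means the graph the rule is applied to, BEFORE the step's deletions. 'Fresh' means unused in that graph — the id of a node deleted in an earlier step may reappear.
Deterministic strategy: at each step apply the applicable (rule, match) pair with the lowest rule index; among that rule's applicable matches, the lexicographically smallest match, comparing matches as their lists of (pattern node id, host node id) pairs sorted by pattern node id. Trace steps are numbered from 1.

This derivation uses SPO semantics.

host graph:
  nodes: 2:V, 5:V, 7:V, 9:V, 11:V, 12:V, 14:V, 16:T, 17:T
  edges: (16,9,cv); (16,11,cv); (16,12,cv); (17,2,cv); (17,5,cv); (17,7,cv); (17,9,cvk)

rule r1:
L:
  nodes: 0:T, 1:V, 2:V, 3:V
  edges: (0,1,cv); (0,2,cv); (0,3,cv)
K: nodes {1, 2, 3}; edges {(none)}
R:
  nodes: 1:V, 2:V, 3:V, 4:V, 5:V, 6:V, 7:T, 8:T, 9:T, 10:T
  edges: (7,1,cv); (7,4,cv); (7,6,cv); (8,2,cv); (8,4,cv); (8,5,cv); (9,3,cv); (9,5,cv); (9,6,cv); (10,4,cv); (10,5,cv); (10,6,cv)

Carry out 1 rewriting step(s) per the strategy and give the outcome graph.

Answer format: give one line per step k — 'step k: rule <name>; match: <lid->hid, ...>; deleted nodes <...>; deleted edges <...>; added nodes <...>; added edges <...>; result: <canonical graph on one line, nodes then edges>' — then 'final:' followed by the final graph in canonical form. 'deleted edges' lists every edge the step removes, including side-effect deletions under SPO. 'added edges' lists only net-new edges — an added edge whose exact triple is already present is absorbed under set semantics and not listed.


step 1: rule r1; match: 0->16, 1->9, 2->11, 3->12; deleted nodes 16; deleted edges (16,9,cv); (16,11,cv); (16,12,cv); added nodes 18, 19, 20, 21, 22, 23, 24; added edges (21,9,cv); (21,18,cv); (21,20,cv); (22,11,cv); (22,18,cv); (22,19,cv); (23,12,cv); (23,19,cv); (23,20,cv); (24,18,cv); (24,19,cv); (24,20,cv); result: nodes: 2:V, 5:V, 7:V, 9:V, 11:V, 12:V, 14:V, 17:T, 18:V, 19:V, 20:V, 21:T, 22:T, 23:T, 24:T edges: (17,2,cv); (17,5,cv); (17,7,cv); (17,9,cvk); (21,9,cv); (21,18,cv); (21,20,cv); (22,11,cv); (22,18,cv); (22,19,cv); (23,12,cv); (23,19,cv); (23,20,cv); (24,18,cv); (24,19,cv); (24,20,cv)
final:
nodes: 2:V, 5:V, 7:V, 9:V, 11:V, 12:V, 14:V, 17:T, 18:V, 19:V, 20:V, 21:T, 22:T, 23:T, 24:T
edges: (17,2,cv); (17,5,cv); (17,7,cv); (17,9,cvk); (21,9,cv); (21,18,cv); (21,20,cv); (22,11,cv); (22,18,cv); (22,19,cv); (23,12,cv); (23,19,cv); (23,20,cv); (24,18,cv); (24,19,cv); (24,20,cv)


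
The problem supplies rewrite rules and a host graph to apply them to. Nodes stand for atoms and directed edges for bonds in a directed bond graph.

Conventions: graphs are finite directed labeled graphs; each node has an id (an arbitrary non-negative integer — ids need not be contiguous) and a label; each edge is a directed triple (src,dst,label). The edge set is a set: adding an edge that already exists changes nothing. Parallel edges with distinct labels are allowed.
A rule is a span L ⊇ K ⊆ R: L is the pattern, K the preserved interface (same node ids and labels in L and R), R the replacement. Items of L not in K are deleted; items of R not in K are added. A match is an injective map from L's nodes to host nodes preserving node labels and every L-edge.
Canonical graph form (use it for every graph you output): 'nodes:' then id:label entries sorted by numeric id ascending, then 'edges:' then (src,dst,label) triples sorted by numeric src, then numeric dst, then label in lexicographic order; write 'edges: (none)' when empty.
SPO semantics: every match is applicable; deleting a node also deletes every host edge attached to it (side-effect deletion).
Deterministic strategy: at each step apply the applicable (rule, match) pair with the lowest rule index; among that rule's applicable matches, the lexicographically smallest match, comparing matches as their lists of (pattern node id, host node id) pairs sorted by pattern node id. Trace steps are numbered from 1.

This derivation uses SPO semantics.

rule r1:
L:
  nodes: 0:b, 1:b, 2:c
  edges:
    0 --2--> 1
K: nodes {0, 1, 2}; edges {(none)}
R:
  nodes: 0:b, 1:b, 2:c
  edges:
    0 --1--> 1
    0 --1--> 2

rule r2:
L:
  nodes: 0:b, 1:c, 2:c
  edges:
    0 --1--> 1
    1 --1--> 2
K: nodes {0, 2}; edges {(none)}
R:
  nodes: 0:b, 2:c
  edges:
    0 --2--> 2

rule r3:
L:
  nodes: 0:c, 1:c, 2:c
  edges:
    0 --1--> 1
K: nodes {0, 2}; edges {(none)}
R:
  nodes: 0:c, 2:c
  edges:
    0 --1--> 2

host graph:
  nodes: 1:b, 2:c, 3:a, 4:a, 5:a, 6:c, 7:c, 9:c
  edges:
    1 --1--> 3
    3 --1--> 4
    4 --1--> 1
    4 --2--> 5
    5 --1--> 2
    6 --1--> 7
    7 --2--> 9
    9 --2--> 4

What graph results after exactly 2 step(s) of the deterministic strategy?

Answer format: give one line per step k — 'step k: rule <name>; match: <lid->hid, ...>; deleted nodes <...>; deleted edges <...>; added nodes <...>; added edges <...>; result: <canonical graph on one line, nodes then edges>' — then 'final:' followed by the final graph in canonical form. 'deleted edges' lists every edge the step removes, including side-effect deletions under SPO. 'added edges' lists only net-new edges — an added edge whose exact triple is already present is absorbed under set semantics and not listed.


step 1: rule r3; match: 0->6, 1->7, 2->2; deleted nodes 7; deleted edges (6,7,1); (7,9,2); added nodes (none); added edges (6,2,1); result: nodes: 1:b, 2:c, 3:a, 4:a, 5:a, 6:c, 9:c edges: (1,3,1); (3,4,1); (4,1,1); (4,5,2); (5,2,1); (6,2,1); (9,4,2)
step 2: rule r3; match: 0->6, 1->2, 2->9; deleted nodes 2; deleted edges (5,2,1); (6,2,1); added nodes (none); added edges (6,9,1); result: nodes: 1:b, 3:a, 4:a, 5:a, 6:c, 9:c edges: (1,3,1); (3,4,1); (4,1,1); (4,5,2); (6,9,1); (9,4,2)
final:
nodes: 1:b, 3:a, 4:a, 5:a, 6:c, 9:c
edges: (1,3,1); (3,4,1); (4,1,1); (4,5,2); (6,9,1); (9,4,2)


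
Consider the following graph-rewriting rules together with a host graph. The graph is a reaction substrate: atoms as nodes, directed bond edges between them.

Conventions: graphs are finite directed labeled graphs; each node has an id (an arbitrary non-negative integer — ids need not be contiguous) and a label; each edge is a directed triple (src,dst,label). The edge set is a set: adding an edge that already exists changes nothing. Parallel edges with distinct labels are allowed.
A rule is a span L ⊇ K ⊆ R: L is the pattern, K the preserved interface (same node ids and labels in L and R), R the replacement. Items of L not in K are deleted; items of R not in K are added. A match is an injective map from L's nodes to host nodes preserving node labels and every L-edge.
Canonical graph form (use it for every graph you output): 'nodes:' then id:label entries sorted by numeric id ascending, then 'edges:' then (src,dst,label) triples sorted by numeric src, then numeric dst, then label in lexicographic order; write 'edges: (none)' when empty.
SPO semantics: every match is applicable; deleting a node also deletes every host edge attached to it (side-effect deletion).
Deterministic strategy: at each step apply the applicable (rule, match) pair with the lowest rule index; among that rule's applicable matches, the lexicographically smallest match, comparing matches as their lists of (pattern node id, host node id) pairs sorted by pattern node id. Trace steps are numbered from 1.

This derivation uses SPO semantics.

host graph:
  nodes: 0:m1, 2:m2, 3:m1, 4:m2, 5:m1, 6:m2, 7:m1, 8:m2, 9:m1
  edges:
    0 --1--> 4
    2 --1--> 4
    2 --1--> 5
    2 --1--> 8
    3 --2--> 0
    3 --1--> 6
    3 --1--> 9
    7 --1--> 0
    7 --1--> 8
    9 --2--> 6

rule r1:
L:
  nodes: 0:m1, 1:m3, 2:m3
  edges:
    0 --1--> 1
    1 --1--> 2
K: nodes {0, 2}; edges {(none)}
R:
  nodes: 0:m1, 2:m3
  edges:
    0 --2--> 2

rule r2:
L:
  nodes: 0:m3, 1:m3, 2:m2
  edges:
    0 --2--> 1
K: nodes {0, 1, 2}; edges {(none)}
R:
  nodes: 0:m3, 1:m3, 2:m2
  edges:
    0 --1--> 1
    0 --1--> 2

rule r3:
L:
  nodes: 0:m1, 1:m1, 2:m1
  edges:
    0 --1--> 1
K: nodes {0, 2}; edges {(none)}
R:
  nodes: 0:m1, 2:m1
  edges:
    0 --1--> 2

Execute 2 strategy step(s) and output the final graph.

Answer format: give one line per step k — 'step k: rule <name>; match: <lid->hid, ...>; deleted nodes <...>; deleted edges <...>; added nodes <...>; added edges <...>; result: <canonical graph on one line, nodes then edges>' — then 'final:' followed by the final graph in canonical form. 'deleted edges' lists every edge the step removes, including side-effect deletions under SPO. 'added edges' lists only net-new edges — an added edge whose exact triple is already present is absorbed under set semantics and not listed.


step 1: rule r3; match: 0->3, 1->9, 2->0; deleted nodes 9; deleted edges (3,9,1); (9,6,2); added nodes (none); added edges (3,0,1); result: nodes: 0:m1, 2:m2, 3:m1, 4:m2, 5:m1, 6:m2, 7:m1, 8:m2 edges: (0,4,1); (2,4,1); (2,5,1); (2,8,1); (3,0,1); (3,0,2); (3,6,1); (7,0,1); (7,8,1)
step 2: rule r3; match: 0->3, 1->0, 2->5; deleted nodes 0; deleted edges (0,4,1); (3,0,1); (3,0,2); (7,0,1); added nodes (none); added edges (3,5,1); result: nodes: 2:m2, 3:m1, 4:m2, 5:m1, 6:m2, 7:m1, 8:m2 edges: (2,4,1); (2,5,1); (2,8,1); (3,5,1); (3,6,1); (7,8,1)
final:
nodes: 2:m2, 3:m1, 4:m2, 5:m1, 6:m2, 7:m1, 8:m2
edges: (2,4,1); (2,5,1); (2,8,1); (3,5,1); (3,6,1); (7,8,1)


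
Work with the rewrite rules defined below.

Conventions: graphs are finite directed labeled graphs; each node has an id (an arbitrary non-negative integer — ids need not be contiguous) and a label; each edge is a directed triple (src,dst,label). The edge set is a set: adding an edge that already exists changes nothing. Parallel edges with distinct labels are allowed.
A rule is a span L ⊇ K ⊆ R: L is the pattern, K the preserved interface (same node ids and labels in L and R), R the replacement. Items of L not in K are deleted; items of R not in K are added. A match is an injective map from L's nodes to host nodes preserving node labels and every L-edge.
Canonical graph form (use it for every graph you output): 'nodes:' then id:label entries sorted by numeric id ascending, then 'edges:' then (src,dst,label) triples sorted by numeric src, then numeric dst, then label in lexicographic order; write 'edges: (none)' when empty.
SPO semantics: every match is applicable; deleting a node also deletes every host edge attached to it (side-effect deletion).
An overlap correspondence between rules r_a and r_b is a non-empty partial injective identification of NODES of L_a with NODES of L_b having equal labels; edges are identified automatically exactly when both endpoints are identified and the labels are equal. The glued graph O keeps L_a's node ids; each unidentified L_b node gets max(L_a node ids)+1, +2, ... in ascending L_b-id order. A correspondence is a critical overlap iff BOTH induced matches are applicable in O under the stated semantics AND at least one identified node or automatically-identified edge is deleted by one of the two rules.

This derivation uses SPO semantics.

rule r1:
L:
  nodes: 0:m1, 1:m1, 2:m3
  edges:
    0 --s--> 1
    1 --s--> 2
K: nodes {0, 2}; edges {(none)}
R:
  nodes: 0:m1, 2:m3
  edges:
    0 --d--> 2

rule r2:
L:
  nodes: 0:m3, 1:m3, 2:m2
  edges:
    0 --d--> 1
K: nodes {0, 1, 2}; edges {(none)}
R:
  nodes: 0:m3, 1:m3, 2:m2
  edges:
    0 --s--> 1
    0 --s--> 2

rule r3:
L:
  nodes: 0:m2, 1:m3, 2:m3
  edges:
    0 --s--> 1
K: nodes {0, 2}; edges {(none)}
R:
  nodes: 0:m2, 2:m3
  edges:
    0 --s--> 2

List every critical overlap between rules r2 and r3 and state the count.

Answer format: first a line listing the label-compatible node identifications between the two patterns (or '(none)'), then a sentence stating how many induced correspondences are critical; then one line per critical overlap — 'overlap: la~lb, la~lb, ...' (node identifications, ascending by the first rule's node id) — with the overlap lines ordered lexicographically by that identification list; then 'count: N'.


label-compatible node identifications between L(r2) and L(r3): 0~1, 0~2, 1~1, 1~2, 2~0
8 of the induced correspondences are critical overlaps of r2 and r3.
overlap: 0~1
overlap: 0~1, 1~2
overlap: 0~1, 1~2, 2~0
overlap: 0~1, 2~0
overlap: 0~2, 1~1
overlap: 0~2, 1~1, 2~0
overlap: 1~1
overlap: 1~1, 2~0
count: 8


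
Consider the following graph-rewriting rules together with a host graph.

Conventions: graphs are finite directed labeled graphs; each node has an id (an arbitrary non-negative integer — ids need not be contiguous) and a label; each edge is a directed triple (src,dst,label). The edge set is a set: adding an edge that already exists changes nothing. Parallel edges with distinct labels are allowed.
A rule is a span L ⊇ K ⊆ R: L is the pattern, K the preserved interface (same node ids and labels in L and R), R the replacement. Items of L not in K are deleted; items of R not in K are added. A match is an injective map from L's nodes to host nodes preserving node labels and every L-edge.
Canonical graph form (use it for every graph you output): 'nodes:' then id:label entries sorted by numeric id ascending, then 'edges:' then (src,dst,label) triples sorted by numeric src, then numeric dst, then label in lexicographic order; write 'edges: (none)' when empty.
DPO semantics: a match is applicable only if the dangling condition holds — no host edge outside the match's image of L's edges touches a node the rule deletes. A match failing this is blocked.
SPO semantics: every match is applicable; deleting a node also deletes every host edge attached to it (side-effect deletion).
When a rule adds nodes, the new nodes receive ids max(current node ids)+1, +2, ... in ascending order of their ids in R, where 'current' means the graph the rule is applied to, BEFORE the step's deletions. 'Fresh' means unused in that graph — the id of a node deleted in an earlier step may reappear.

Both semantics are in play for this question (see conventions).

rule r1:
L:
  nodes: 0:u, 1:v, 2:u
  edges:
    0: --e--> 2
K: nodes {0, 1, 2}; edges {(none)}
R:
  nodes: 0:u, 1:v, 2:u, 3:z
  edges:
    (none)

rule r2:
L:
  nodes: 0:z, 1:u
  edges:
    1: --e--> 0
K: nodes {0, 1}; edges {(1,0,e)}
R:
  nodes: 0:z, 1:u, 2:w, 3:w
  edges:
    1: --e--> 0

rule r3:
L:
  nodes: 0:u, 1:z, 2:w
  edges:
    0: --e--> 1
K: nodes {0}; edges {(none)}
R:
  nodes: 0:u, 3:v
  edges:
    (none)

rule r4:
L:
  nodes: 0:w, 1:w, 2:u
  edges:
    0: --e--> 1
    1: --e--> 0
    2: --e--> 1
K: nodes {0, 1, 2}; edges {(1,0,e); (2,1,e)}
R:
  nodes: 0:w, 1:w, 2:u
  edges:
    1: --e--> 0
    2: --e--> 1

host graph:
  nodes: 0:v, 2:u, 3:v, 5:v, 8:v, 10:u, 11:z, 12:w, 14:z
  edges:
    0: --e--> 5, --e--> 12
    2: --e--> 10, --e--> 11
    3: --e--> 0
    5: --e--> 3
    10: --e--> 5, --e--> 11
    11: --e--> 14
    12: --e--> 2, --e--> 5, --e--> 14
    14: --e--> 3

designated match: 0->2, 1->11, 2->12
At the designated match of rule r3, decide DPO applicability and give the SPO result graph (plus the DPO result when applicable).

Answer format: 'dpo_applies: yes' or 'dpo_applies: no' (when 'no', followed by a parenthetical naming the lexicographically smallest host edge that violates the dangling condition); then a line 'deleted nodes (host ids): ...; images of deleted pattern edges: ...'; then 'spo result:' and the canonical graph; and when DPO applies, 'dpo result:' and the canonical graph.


dpo_applies: no
(the rule deletes node 12, which keeps host edge (0,12,e) outside the match image — the dangling condition fails, DPO blocks; SPO proceeds and side-deletes such edges)
deleted nodes (host ids): 11, 12; images of deleted pattern edges: (2,11,e)
spo result:
nodes: 0:v, 2:u, 3:v, 5:v, 8:v, 10:u, 14:z, 15:v
edges: (0,5,e); (2,10,e); (3,0,e); (5,3,e); (10,5,e); (14,3,e)


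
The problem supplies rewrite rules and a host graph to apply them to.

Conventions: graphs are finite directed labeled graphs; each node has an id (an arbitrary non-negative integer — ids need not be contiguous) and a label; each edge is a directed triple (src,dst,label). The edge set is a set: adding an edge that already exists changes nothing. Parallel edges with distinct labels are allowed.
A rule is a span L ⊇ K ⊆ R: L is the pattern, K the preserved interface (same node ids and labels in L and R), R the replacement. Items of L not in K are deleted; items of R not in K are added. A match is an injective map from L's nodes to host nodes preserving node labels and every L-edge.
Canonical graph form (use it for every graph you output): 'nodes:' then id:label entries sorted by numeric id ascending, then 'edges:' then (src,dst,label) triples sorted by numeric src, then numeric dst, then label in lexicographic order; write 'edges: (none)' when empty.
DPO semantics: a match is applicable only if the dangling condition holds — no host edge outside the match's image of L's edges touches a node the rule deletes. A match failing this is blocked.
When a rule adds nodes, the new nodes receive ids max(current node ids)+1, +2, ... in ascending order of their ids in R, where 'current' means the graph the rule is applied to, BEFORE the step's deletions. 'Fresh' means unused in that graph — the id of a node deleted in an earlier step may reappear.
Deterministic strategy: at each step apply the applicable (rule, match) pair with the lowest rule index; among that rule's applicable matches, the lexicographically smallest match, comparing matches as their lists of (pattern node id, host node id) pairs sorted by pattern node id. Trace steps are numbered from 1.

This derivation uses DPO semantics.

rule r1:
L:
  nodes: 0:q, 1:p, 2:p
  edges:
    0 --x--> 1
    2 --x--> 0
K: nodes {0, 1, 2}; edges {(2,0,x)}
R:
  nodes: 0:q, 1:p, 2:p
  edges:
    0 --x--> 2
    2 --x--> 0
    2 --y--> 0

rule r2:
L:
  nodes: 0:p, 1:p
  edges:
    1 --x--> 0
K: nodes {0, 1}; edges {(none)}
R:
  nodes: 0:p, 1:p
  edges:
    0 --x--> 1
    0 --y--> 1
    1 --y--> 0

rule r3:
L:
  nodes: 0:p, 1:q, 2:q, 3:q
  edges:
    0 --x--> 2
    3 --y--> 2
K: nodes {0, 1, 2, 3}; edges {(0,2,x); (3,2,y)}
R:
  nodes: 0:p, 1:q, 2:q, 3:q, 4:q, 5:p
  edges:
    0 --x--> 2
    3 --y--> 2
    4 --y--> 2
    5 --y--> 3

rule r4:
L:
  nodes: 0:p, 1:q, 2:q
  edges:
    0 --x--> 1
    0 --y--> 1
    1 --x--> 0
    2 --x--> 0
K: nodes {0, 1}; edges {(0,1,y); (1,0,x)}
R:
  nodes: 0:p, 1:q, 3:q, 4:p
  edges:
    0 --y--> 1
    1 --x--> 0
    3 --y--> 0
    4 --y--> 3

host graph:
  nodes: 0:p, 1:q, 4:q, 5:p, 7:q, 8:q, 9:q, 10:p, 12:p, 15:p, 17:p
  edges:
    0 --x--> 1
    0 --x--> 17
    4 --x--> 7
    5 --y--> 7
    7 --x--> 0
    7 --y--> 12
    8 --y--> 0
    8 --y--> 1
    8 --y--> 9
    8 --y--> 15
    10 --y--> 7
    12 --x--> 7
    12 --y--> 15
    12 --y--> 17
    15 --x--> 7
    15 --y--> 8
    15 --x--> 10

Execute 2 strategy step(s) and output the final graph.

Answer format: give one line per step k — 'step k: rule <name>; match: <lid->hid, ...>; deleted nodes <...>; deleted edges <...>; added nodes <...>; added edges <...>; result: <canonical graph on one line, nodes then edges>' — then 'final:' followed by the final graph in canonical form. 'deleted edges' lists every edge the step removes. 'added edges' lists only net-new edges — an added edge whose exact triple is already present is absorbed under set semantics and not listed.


step 1: rule r1; match: 0->7, 1->0, 2->12; deleted nodes (none); deleted edges (7,0,x); added nodes (none); added edges (7,12,x); (12,7,y); result: nodes: 0:p, 1:q, 4:q, 5:p, 7:q, 8:q, 9:q, 10:p, 12:p, 15:p, 17:p edges: (0,1,x); (0,17,x); (4,7,x); (5,7,y); (7,12,x); (7,12,y); (8,0,y); (8,1,y); (8,9,y); (8,15,y); (10,7,y); (12,7,x); (12,7,y); (12,15,y); (12,17,y); (15,7,x); (15,8,y); (15,10,x)
step 2: rule r1; match: 0->7, 1->12, 2->15; deleted nodes (none); deleted edges (7,12,x); added nodes (none); added edges (7,15,x); (15,7,y); result: nodes: 0:p, 1:q, 4:q, 5:p, 7:q, 8:q, 9:q, 10:p, 12:p, 15:p, 17:p edges: (0,1,x); (0,17,x); (4,7,x); (5,7,y); (7,12,y); (7,15,x); (8,0,y); (8,1,y); (8,9,y); (8,15,y); (10,7,y); (12,7,x); (12,7,y); (12,15,y); (12,17,y); (15,7,x); (15,7,y); (15,8,y); (15,10,x)
final:
nodes: 0:p, 1:q, 4:q, 5:p, 7:q, 8:q, 9:q, 10:p, 12:p, 15:p, 17:p
edges: (0,1,x); (0,17,x); (4,7,x); (5,7,y); (7,12,y); (7,15,x); (8,0,y); (8,1,y); (8,9,y); (8,15,y); (10,7,y); (12,7,x); (12,7,y); (12,15,y); (12,17,y); (15,7,x); (15,7,y); (15,8,y); (15,10,x)


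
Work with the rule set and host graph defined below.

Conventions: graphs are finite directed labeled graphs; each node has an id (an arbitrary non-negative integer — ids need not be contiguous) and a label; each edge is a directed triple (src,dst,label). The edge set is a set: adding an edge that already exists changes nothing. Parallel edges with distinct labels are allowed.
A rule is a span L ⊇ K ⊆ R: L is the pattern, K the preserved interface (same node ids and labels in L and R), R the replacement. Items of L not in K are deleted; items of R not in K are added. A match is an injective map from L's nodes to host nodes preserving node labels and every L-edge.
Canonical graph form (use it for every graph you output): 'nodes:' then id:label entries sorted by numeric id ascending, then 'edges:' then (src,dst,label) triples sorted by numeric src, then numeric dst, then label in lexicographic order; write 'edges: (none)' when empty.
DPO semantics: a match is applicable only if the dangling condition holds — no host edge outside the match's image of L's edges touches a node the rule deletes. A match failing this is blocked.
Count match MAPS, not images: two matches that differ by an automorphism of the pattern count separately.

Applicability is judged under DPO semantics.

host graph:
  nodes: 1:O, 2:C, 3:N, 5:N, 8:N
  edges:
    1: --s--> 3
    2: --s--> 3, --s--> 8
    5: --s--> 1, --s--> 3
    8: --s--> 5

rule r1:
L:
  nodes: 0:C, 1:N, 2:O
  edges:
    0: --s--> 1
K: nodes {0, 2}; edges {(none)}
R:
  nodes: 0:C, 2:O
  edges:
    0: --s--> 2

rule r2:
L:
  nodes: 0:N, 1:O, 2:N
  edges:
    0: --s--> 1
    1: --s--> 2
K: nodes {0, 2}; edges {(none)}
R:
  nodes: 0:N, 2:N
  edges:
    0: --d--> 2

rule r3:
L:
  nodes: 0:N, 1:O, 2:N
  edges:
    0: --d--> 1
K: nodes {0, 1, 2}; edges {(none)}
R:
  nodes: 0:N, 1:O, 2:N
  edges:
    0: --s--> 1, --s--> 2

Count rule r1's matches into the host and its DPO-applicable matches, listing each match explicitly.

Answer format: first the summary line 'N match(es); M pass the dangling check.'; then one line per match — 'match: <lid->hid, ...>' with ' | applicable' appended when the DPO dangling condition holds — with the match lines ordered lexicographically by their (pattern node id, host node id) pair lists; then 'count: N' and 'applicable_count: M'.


2 match(es); 0 pass the dangling check.
match: 0->2, 1->3, 2->1
match: 0->2, 1->8, 2->1
count: 2
applicable_count: 0


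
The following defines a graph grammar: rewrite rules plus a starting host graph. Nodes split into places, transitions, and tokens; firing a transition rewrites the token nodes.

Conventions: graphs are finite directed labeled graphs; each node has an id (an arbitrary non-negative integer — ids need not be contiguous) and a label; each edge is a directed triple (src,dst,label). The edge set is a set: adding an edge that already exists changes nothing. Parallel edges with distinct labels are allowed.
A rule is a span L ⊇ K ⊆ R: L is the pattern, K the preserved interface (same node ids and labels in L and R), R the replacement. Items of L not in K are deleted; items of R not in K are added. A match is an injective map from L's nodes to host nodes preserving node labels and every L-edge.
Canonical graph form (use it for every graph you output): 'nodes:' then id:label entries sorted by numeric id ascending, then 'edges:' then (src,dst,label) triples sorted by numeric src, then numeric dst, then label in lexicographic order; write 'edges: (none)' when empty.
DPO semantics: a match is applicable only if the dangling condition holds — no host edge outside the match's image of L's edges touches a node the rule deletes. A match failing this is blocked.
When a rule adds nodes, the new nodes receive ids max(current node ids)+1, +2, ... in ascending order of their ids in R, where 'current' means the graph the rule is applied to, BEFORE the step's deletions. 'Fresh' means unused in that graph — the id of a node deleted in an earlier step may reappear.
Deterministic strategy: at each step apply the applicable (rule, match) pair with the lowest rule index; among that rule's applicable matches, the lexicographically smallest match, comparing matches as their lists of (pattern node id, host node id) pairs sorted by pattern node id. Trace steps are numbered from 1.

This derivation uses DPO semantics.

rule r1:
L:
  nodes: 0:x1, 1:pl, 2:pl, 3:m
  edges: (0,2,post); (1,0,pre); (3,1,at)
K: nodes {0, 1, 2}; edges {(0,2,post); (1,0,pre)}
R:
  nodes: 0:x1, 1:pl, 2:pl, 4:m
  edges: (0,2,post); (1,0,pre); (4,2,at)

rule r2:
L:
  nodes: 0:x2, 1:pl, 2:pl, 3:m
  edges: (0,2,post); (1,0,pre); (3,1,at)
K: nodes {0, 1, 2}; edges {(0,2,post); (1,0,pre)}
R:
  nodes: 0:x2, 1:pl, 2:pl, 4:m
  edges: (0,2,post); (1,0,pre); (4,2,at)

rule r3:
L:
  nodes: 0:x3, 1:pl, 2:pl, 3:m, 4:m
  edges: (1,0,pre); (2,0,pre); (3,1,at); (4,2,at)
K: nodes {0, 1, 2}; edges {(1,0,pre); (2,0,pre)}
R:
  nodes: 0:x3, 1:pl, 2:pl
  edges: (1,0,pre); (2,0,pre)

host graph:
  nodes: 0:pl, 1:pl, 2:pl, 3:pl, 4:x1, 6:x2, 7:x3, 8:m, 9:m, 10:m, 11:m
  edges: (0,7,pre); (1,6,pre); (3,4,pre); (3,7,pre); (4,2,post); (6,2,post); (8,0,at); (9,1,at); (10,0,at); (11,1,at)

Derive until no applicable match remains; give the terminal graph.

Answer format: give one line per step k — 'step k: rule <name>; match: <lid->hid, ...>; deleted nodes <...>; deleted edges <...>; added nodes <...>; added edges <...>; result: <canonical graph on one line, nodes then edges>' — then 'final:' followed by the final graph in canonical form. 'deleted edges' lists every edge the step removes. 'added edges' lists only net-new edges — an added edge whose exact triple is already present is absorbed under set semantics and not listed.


step 1: rule r2; match: 0->6, 1->1, 2->2, 3->9; deleted nodes 9; deleted edges (9,1,at); added nodes 12; added edges (12,2,at); result: nodes: 0:pl, 1:pl, 2:pl, 3:pl, 4:x1, 6:x2, 7:x3, 8:m, 10:m, 11:m, 12:m edges: (0,7,pre); (1,6,pre); (3,4,pre); (3,7,pre); (4,2,post); (6,2,post); (8,0,at); (10,0,at); (11,1,at); (12,2,at)
step 2: rule r2; match: 0->6, 1->1, 2->2, 3->11; deleted nodes 11; deleted edges (11,1,at); added nodes 13; added edges (13,2,at); result: nodes: 0:pl, 1:pl, 2:pl, 3:pl, 4:x1, 6:x2, 7:x3, 8:m, 10:m, 12:m, 13:m edges: (0,7,pre); (1,6,pre); (3,4,pre); (3,7,pre); (4,2,post); (6,2,post); (8,0,at); (10,0,at); (12,2,at); (13,2,at)
final:
nodes: 0:pl, 1:pl, 2:pl, 3:pl, 4:x1, 6:x2, 7:x3, 8:m, 10:m, 12:m, 13:m
edges: (0,7,pre); (1,6,pre); (3,4,pre); (3,7,pre); (4,2,post); (6,2,post); (8,0,at); (10,0,at); (12,2,at); (13,2,at)


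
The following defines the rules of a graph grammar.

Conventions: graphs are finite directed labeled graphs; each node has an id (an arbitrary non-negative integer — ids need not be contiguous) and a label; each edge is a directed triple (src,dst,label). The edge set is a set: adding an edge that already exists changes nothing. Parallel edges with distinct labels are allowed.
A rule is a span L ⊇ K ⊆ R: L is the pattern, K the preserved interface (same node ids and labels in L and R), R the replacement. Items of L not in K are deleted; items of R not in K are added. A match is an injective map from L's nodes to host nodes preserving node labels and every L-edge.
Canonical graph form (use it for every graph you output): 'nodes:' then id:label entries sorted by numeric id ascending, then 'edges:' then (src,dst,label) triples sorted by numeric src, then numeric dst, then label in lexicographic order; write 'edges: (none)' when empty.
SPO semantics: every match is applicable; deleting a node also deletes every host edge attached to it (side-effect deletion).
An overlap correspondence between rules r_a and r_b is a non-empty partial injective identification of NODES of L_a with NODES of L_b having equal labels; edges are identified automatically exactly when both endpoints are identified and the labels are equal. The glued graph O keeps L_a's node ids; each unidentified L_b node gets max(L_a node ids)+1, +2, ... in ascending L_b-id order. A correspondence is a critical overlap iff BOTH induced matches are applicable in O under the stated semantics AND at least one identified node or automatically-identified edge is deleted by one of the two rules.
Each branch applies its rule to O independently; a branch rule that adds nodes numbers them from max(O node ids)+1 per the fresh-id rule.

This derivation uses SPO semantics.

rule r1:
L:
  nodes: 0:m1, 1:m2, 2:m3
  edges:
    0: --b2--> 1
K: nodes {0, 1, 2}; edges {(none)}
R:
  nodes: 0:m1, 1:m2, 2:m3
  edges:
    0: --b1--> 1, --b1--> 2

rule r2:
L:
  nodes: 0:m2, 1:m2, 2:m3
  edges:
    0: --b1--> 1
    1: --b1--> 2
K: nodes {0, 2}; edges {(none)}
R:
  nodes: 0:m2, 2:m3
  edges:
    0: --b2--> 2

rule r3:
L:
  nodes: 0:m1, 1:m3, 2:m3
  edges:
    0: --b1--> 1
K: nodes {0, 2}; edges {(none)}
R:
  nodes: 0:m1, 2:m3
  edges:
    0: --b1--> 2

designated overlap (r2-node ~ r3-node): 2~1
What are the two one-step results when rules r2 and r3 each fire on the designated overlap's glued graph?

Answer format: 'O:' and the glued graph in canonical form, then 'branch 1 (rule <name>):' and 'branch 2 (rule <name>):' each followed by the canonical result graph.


O:
nodes: 0:m2, 1:m2, 2:m3, 3:m1, 4:m3
edges: (0,1,b1); (1,2,b1); (3,2,b1)
branch 1 (rule r2):
nodes: 0:m2, 2:m3, 3:m1, 4:m3
edges: (0,2,b2); (3,2,b1)
branch 2 (rule r3):
nodes: 0:m2, 1:m2, 3:m1, 4:m3
edges: (0,1,b1); (3,4,b1)


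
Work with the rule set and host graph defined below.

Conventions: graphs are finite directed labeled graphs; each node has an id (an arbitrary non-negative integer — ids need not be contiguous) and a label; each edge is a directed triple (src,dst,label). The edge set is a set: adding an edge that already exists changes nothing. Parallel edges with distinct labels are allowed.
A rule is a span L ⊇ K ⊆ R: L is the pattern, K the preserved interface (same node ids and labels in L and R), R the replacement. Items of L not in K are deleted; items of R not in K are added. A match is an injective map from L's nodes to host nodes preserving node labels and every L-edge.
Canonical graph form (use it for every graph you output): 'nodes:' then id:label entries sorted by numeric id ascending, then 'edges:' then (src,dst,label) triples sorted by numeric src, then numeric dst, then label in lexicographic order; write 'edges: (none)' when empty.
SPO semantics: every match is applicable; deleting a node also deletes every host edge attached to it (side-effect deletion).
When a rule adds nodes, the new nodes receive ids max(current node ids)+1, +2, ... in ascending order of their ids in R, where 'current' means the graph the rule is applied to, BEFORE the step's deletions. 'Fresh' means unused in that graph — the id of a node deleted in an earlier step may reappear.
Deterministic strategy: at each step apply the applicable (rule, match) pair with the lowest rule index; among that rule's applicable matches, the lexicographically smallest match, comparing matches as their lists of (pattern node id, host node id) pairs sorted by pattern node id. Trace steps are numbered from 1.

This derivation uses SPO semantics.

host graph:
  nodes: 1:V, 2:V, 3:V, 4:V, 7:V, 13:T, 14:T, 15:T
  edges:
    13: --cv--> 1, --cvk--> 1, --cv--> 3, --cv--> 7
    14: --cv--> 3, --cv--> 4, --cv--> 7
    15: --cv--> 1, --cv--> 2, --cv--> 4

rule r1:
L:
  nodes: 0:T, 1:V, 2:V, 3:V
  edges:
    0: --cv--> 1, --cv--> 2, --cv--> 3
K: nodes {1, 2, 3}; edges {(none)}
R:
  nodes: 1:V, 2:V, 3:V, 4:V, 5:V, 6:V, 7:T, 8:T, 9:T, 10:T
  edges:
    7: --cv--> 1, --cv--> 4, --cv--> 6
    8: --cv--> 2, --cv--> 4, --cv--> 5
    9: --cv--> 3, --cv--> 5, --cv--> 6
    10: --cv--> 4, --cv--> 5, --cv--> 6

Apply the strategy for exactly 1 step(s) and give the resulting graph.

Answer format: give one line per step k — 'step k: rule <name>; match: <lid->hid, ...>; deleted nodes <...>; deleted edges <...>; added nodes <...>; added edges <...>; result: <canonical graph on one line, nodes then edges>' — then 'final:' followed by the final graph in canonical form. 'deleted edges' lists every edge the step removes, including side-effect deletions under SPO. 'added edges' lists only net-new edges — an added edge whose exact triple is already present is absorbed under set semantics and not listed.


step 1: rule r1; match: 0->13, 1->1, 2->3, 3->7; deleted nodes 13; deleted edges (13,1,cv); (13,1,cvk); (13,3,cv); (13,7,cv); added nodes 16, 17, 18, 19, 20, 21, 22; added edges (19,1,cv); (19,16,cv); (19,18,cv); (20,3,cv); (20,16,cv); (20,17,cv); (21,7,cv); (21,17,cv); (21,18,cv); (22,16,cv); (22,17,cv); (22,18,cv); result: nodes: 1:V, 2:V, 3:V, 4:V, 7:V, 14:T, 15:T, 16:V, 17:V, 18:V, 19:T, 20:T, 21:T, 22:T edges: (14,3,cv); (14,4,cv); (14,7,cv); (15,1,cv); (15,2,cv); (15,4,cv); (19,1,cv); (19,16,cv); (19,18,cv); (20,3,cv); (20,16,cv); (20,17,cv); (21,7,cv); (21,17,cv); (21,18,cv); (22,16,cv); (22,17,cv); (22,18,cv)
final:
nodes: 1:V, 2:V, 3:V, 4:V, 7:V, 14:T, 15:T, 16:V, 17:V, 18:V, 19:T, 20:T, 21:T, 22:T
edges: (14,3,cv); (14,4,cv); (14,7,cv); (15,1,cv); (15,2,cv); (15,4,cv); (19,1,cv); (19,16,cv); (19,18,cv); (20,3,cv); (20,16,cv); (20,17,cv); (21,7,cv); (21,17,cv); (21,18,cv); (22,16,cv); (22,17,cv); (22,18,cv)


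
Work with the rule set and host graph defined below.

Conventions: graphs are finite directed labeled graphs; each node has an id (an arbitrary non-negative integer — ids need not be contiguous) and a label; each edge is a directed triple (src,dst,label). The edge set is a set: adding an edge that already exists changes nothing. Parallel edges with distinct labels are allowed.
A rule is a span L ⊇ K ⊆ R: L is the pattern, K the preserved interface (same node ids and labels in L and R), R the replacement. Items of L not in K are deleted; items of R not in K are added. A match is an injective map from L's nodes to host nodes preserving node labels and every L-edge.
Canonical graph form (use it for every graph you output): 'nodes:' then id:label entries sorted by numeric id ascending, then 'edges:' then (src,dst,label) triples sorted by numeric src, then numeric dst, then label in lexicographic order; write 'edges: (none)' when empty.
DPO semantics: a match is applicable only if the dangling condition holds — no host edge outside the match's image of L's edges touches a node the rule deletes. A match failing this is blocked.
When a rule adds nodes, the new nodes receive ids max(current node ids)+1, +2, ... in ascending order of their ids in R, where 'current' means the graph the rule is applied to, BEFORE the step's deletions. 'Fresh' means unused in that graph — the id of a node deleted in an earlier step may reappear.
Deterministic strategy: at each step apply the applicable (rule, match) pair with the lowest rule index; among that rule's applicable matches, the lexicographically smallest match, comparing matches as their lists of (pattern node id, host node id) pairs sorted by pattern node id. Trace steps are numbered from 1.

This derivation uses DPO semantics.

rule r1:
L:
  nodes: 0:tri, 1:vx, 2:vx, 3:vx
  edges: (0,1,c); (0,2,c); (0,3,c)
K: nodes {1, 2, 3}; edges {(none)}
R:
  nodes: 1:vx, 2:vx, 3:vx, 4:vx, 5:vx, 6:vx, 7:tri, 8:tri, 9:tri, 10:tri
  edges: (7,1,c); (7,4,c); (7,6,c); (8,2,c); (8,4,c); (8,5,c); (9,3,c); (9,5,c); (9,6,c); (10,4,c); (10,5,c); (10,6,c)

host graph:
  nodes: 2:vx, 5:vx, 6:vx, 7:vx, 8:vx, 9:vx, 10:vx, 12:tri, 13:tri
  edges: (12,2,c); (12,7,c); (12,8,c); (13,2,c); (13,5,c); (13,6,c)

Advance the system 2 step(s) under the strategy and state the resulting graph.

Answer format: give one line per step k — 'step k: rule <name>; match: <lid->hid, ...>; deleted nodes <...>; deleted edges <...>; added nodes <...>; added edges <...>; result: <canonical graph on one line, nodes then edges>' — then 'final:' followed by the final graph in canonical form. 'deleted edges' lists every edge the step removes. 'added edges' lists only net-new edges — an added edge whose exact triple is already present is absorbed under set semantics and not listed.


step 1: rule r1; match: 0->12, 1->2, 2->7, 3->8; deleted nodes 12; deleted edges (12,2,c); (12,7,c); (12,8,c); added nodes 14, 15, 16, 17, 18, 19, 20; added edges (17,2,c); (17,14,c); (17,16,c); (18,7,c); (18,14,c); (18,15,c); (19,8,c); (19,15,c); (19,16,c); (20,14,c); (20,15,c); (20,16,c); result: nodes: 2:vx, 5:vx, 6:vx, 7:vx, 8:vx, 9:vx, 10:vx, 13:tri, 14:vx, 15:vx, 16:vx, 17:tri, 18:tri, 19:tri, 20:tri edges: (13,2,c); (13,5,c); (13,6,c); (17,2,c); (17,14,c); (17,16,c); (18,7,c); (18,14,c); (18,15,c); (19,8,c); (19,15,c); (19,16,c); (20,14,c); (20,15,c); (20,16,c)
step 2: rule r1; match: 0->13, 1->2, 2->5, 3->6; deleted nodes 13; deleted edges (13,2,c); (13,5,c); (13,6,c); added nodes 21, 22, 23, 24, 25, 26, 27; added edges (24,2,c); (24,21,c); (24,23,c); (25,5,c); (25,21,c); (25,22,c); (26,6,c); (26,22,c); (26,23,c); (27,21,c); (27,22,c); (27,23,c); result: nodes: 2:vx, 5:vx, 6:vx, 7:vx, 8:vx, 9:vx, 10:vx, 14:vx, 15:vx, 16:vx, 17:tri, 18:tri, 19:tri, 20:tri, 21:vx, 22:vx, 23:vx, 24:tri, 25:tri, 26:tri, 27:tri edges: (17,2,c); (17,14,c); (17,16,c); (18,7,c); (18,14,c); (18,15,c); (19,8,c); (19,15,c); (19,16,c); (20,14,c); (20,15,c); (20,16,c); (24,2,c); (24,21,c); (24,23,c); (25,5,c); (25,21,c); (25,22,c); (26,6,c); (26,22,c); (26,23,c); (27,21,c); (27,22,c); (27,23,c)
final:
nodes: 2:vx, 5:vx, 6:vx, 7:vx, 8:vx, 9:vx, 10:vx, 14:vx, 15:vx, 16:vx, 17:tri, 18:tri, 19:tri, 20:tri, 21:vx, 22:vx, 23:vx, 24:tri, 25:tri, 26:tri, 27:tri
edges: (17,2,c); (17,14,c); (17,16,c); (18,7,c); (18,14,c); (18,15,c); (19,8,c); (19,15,c); (19,16,c); (20,14,c); (20,15,c); (20,16,c); (24,2,c); (24,21,c); (24,23,c); (25,5,c); (25,21,c); (25,22,c); (26,6,c); (26,22,c); (26,23,c); (27,21,c); (27,22,c); (27,23,c)
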